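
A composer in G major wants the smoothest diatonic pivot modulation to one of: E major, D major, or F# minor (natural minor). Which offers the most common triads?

D major

Triads of G major: G major (I), A minor (ii), B minor (iii), C major (IV), D major (V), E minor (vi), F# diminished (vii°).
E major shares 0: none.
D major shares 4: G, Bm, D, Em.
F# minor (natural minor) shares 2: Bm, D.
The most common triads (4) are shared with D major.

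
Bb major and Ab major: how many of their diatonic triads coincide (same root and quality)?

2

Diatonic triads of Bb major: Bb major (I), C minor (ii), D minor (iii), Eb major (IV), F major (V), G minor (vi), A diminished (vii°).
Diatonic triads of Ab major: Ab major (I), Bb minor (ii), C minor (iii), Db major (IV), Eb major (V), F minor (vi), G diminished (vii°).
Matching root and quality in both lists: C minor, Eb major.
That gives 2 common triads.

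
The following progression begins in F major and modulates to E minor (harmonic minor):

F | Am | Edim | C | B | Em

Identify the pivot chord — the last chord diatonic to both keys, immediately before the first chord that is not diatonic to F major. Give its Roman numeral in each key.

Chords diatonic to F major: F, Gm, Am, B♭, C, Dm, Edim.
Reading the progression, the first chord not in that set is B, so the modulation leaves F major there.
The chord immediately before B is C, which is diatonic to both keys: V in F major and VI in E minor.

C — V in F major, VI in E minor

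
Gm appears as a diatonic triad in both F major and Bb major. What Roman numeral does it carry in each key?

The scale of F major is F G A Bb C D E; G is degree 2, and the triad built there (G-Bb-D) is minor, so it is ii.
The scale of Bb major is Bb C D Eb F G A; G is degree 6, and the triad built there (G-Bb-D) is minor, so it is vi.

ii in F major; vi in Bb major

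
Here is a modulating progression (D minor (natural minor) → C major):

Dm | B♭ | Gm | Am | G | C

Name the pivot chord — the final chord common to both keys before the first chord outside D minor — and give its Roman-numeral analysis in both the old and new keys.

Am — v in D minor, vi in C major

Chords diatonic to D minor: Dm, Edim, F, Gm, Am, B♭, C.
Reading the progression, the first chord not in that set is G, so the modulation leaves D minor there.
The chord immediately before G is Am, which is diatonic to both keys: v in D minor and vi in C major.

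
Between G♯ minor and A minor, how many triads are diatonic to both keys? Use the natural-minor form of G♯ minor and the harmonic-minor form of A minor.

1

Diatonic triads of G♯ minor (natural minor): G♯m (i), A♯dim (ii°), B (III), C♯m (iv), D♯m (v), E (VI), F♯ (VII).
Diatonic triads of A minor (harmonic minor): Am (i), Bdim (ii°), Caug (III+), Dm (iv), E (V), F (VI), G♯dim (vii°).
Matching root and quality in both lists: E.
That gives 1 common triad.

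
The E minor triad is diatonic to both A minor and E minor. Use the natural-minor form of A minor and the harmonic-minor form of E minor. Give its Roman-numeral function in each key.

The scale of A minor (natural minor) is A B C D E F G; E is degree 5, and the triad built there (E-G-B) is minor, so it is v.
The scale of E minor (harmonic minor) is E F♯ G A B C D♯; E is degree 1, and the triad built there (E-G-B) is minor, so it is i.

v in A minor; i in E minor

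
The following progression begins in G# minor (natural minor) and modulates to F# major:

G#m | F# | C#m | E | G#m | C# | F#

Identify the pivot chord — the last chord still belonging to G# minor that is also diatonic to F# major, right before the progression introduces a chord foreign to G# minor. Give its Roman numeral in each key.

Chords diatonic to G# minor: G#m, A#dim, B, C#m, D#m, E, F#.
Reading the progression, the first chord not in that set is C#, so the modulation leaves G# minor there.
The chord immediately before C# is G#m, which is diatonic to both keys: i in G# minor and ii in F# major.

G#m — i in G# minor, ii in F# major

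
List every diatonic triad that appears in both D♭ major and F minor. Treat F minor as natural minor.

Triads in D♭ major: D♭ (I), E♭m (ii), Fm (iii), G♭ (IV), A♭ (V), B♭m (vi), Cdim (vii°).
Triads in F minor (natural minor): Fm (i), Gdim (ii°), A♭ (III), B♭m (iv), Cm (v), D♭ (VI), E♭ (VII).
Shared triads with their functions: D♭ (I in D♭ major, VI in F minor); Fm (iii in D♭ major, i in F minor); A♭ (V in D♭ major, III in F minor); B♭m (vi in D♭ major, iv in F minor).

D♭, Fm, A♭, B♭m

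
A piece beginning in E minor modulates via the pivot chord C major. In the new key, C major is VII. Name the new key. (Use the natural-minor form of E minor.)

The numeral VII denotes a major triad on scale degree 7. With C on degree 7, the tonic of the new key is D.
Degree 7 carries a major triad in natural-minor keys, so the destination is D minor.
Check: the diatonic triads of D minor (natural minor) are Dm (i), Edim (ii°), F (III), Gm (iv), Am (v), Bb (VI), C (VII) — C major is indeed VII.

D minor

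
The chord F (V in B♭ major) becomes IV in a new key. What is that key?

C major

The numeral IV denotes a major triad on scale degree 4. With F on degree 4, the tonic of the new key is C.
Degree 4 carries a major triad in major keys, so the destination is C major.
Check: the diatonic triads of C major are C (I), Dm (ii), Em (iii), F (IV), G (V), Am (vi), Bdim (vii°) — F is indeed IV.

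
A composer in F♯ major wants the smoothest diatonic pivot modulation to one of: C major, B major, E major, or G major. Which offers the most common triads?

B major

Triads of F♯ major: F♯ major (I), G♯ minor (ii), A♯ minor (iii), B major (IV), C♯ major (V), D♯ minor (vi), E♯ diminished (vii°).
C major shares 0: none.
B major shares 4: F♯, G♯m, B, D♯m.
E major shares 2: G♯m, B.
G major shares 0: none.
The most common triads (4) are shared with B major.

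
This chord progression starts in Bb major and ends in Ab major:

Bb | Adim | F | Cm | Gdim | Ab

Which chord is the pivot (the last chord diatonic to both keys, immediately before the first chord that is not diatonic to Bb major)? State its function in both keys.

Cm — ii in Bb major, iii in Ab major

Chords diatonic to Bb major: Bb, Cm, Dm, Eb, F, Gm, Adim.
Reading the progression, the first chord not in that set is Gdim, so the modulation leaves Bb major there.
The chord immediately before Gdim is Cm, which is diatonic to both keys: ii in Bb major and iii in Ab major.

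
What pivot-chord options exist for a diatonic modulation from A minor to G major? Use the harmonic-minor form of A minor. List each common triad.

Triads in A minor (harmonic minor): Am (i), Bdim (ii°), Caug (III+), Dm (iv), E (V), F (VI), G#dim (vii°).
Triads in G major: G (I), Am (ii), Bm (iii), C (IV), D (V), Em (vi), F#dim (vii°).
Shared triads with their functions: Am (i in A minor, ii in G major).

Am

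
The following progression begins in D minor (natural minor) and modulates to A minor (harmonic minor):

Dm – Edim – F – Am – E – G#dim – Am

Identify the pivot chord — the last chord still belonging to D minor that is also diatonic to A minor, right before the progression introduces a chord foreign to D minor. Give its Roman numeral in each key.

Am — v in D minor, i in A minor

Chords diatonic to D minor: Dm, Edim, F, Gm, Am, Bb, C.
Reading the progression, the first chord not in that set is E, so the modulation leaves D minor there.
The chord immediately before E is Am, which is diatonic to both keys: v in D minor and i in A minor.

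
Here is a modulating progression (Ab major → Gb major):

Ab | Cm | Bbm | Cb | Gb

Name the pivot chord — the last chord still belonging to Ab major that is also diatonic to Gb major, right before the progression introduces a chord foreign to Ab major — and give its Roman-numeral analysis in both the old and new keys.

Chords diatonic to Ab major: Ab, Bbm, Cm, Db, Eb, Fm, Gdim.
Reading the progression, the first chord not in that set is Cb, so the modulation leaves Ab major there.
The chord immediately before Cb is Bbm, which is diatonic to both keys: ii in Ab major and iii in Gb major.

Bbm — ii in Ab major, iii in Gb major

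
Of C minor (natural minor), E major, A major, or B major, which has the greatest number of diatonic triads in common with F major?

C minor

Triads of F major: F major (I), G minor (ii), A minor (iii), B♭ major (IV), C major (V), D minor (vi), E diminished (vii°).
C minor (natural minor) shares 2: Gm, B♭.
E major shares 0: none.
A major shares 0: none.
B major shares 0: none.
The most common triads (2) are shared with C minor.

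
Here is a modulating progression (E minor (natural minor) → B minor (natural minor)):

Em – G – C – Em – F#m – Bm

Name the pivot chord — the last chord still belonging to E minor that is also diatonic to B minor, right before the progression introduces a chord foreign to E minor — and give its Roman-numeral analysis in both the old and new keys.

Chords diatonic to E minor: Em, F#dim, G, Am, Bm, C, D.
Reading the progression, the first chord not in that set is F#m, so the modulation leaves E minor there.
The chord immediately before F#m is Em, which is diatonic to both keys: i in E minor and iv in B minor.

Em — i in E minor, iv in B minor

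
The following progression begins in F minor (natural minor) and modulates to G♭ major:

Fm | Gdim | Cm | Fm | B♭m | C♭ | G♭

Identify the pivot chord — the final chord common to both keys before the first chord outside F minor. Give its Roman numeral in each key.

B♭m — iv in F minor, iii in G♭ major

Chords diatonic to F minor: Fm, Gdim, A♭, B♭m, Cm, D♭, E♭.
Reading the progression, the first chord not in that set is C♭, so the modulation leaves F minor there.
The chord immediately before C♭ is B♭m, which is diatonic to both keys: iv in F minor and iii in G♭ major.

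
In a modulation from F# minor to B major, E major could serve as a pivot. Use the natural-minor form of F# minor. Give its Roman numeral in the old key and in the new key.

The scale of F# minor (natural minor) is F# G# A B C# D E; E is degree 7, and the triad built there (E-G#-B) is major, so it is VII.
The scale of B major is B C# D# E F# G# A#; E is degree 4, and the triad built there (E-G#-B) is major, so it is IV.

VII in F# minor; IV in B major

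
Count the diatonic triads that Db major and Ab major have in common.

4

Diatonic triads of Db major: Db (I), Ebm (ii), Fm (iii), Gb (IV), Ab (V), Bbm (vi), Cdim (vii°).
Diatonic triads of Ab major: Ab (I), Bbm (ii), Cm (iii), Db (IV), Eb (V), Fm (vi), Gdim (vii°).
Matching root and quality in both lists: Db, Fm, Ab, Bbm.
That gives 4 common triads.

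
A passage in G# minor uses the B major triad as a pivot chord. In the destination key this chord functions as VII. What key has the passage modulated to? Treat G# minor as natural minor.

The numeral VII denotes a major triad on scale degree 7. With B on degree 7, the tonic of the new key is C#.
Degree 7 carries a major triad in natural-minor keys, so the destination is C# minor.
Check: the diatonic triads of C# minor (natural minor) are C#m (i), D#dim (ii°), E (III), F#m (iv), G#m (v), A (VI), B (VII) — B major is indeed VII.

C# minor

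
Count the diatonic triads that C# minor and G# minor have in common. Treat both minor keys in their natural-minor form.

Diatonic triads of C# minor (natural minor): C# minor (i), D# diminished (ii°), E major (III), F# minor (iv), G# minor (v), A major (VI), B major (VII).
Diatonic triads of G# minor (natural minor): G# minor (i), A# diminished (ii°), B major (III), C# minor (iv), D# minor (v), E major (VI), F# major (VII).
Matching root and quality in both lists: C# minor, E major, G# minor, B major.
That gives 4 common triads.

4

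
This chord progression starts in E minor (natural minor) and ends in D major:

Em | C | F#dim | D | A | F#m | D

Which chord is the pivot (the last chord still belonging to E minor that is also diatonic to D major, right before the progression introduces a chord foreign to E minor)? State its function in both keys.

D — VII in E minor, I in D major

Chords diatonic to E minor: Em, F#dim, G, Am, Bm, C, D.
Reading the progression, the first chord not in that set is A, so the modulation leaves E minor there.
The chord immediately before A is D, which is diatonic to both keys: VII in E minor and I in D major.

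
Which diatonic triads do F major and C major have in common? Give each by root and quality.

Triads in F major: F (I), Gm (ii), Am (iii), B♭ (IV), C (V), Dm (vi), Edim (vii°).
Triads in C major: C (I), Dm (ii), Em (iii), F (IV), G (V), Am (vi), Bdim (vii°).
Shared triads with their functions: F (I in F major, IV in C major); Am (iii in F major, vi in C major); C (V in F major, I in C major); Dm (vi in F major, ii in C major).

F, Am, C, Dm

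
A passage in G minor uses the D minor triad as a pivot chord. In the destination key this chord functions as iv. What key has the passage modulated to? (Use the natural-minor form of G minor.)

A minor

The numeral iv denotes a minor triad on scale degree 4. With D on degree 4, the tonic of the new key is A.
Degree 4 carries a minor triad in minor keys, so the destination is A minor.
Check: the diatonic triads of A minor (natural minor) are Am (i), Bdim (ii°), C (III), Dm (iv), Em (v), F (VI), G (VII) — D minor is indeed iv.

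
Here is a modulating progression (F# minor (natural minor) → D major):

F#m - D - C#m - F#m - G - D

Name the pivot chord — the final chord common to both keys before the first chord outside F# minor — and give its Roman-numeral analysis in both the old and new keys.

Chords diatonic to F# minor: F#m, G#dim, A, Bm, C#m, D, E.
Reading the progression, the first chord not in that set is G, so the modulation leaves F# minor there.
The chord immediately before G is F#m, which is diatonic to both keys: i in F# minor and iii in D major.

F#m — i in F# minor, iii in D major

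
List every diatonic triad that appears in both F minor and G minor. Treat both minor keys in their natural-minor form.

Cm, Eb

Triads in F minor (natural minor): Fm (i), Gdim (ii°), Ab (III), Bbm (iv), Cm (v), Db (VI), Eb (VII).
Triads in G minor (natural minor): Gm (i), Adim (ii°), Bb (III), Cm (iv), Dm (v), Eb (VI), F (VII).
Shared triads with their functions: Cm (v in F minor, iv in G minor); Eb (VII in F minor, VI in G minor).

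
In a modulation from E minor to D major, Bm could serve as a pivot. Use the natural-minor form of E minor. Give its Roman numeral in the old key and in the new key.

The scale of E minor (natural minor) is E F# G A B C D; B is degree 5, and the triad built there (B-D-F#) is minor, so it is v.
The scale of D major is D E F# G A B C#; B is degree 6, and the triad built there (B-D-F#) is minor, so it is vi.

v in E minor; vi in D major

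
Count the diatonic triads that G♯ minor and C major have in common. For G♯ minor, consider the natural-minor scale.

Diatonic triads of G♯ minor (natural minor): G♯m (i), A♯dim (ii°), B (III), C♯m (iv), D♯m (v), E (VI), F♯ (VII).
Diatonic triads of C major: C (I), Dm (ii), Em (iii), F (IV), G (V), Am (vi), Bdim (vii°).
No triad has the same root and quality in both keys.

0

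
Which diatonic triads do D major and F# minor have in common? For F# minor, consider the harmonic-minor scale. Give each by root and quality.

Triads in D major: D major (I), E minor (ii), F# minor (iii), G major (IV), A major (V), B minor (vi), C# diminished (vii°).
Triads in F# minor (harmonic minor): F# minor (i), G# diminished (ii°), A augmented (III+), B minor (iv), C# major (V), D major (VI), E# diminished (vii°).
Shared triads with their functions: D major (I in D major, VI in F# minor); F# minor (iii in D major, i in F# minor); B minor (vi in D major, iv in F# minor).

D, F#m, Bm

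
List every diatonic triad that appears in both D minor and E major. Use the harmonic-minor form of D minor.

Triads in D minor (harmonic minor): Dm (i), Edim (ii°), Faug (III+), Gm (iv), A (V), Bb (VI), C#dim (vii°).
Triads in E major: E (I), F#m (ii), G#m (iii), A (IV), B (V), C#m (vi), D#dim (vii°).
Shared triads with their functions: A (V in D minor, IV in E major).

A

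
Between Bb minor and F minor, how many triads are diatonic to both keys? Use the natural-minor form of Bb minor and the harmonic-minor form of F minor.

3

Diatonic triads of Bb minor (natural minor): Bb minor (i), C diminished (ii°), Db major (III), Eb minor (iv), F minor (v), Gb major (VI), Ab major (VII).
Diatonic triads of F minor (harmonic minor): F minor (i), G diminished (ii°), Ab augmented (III+), Bb minor (iv), C major (V), Db major (VI), E diminished (vii°).
Matching root and quality in both lists: Bb minor, Db major, F minor.
That gives 3 common triads.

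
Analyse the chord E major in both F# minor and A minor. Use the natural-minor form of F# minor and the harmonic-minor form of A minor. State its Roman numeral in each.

VII in F# minor; V in A minor

The scale of F# minor (natural minor) is F# G# A B C# D E; E is degree 7, and the triad built there (E-G#-B) is major, so it is VII.
The scale of A minor (harmonic minor) is A B C D E F G#; E is degree 5, and the triad built there (E-G#-B) is major, so it is V.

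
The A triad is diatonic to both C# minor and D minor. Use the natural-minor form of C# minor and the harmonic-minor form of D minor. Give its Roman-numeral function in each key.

The scale of C# minor (natural minor) is C# D# E F# G# A B; A is degree 6, and the triad built there (A-C#-E) is major, so it is VI.
The scale of D minor (harmonic minor) is D E F G A Bb C#; A is degree 5, and the triad built there (A-C#-E) is major, so it is V.

VI in C# minor; V in D minor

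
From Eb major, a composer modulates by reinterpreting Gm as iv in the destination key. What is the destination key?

D minor

The numeral iv denotes a minor triad on scale degree 4. With G on degree 4, the tonic of the new key is D.
Degree 4 carries a minor triad in minor keys, so the destination is D minor.
Check: the diatonic triads of D minor (natural minor) are Dm (i), Edim (ii°), F (III), Gm (iv), Am (v), Bb (VI), C (VII) — Gm is indeed iv.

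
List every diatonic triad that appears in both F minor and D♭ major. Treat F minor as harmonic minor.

Fm, B♭m, D♭

Triads in F minor (harmonic minor): F minor (i), G diminished (ii°), A♭ augmented (III+), B♭ minor (iv), C major (V), D♭ major (VI), E diminished (vii°).
Triads in D♭ major: D♭ major (I), E♭ minor (ii), F minor (iii), G♭ major (IV), A♭ major (V), B♭ minor (vi), C diminished (vii°).
Shared triads with their functions: F minor (i in F minor, iii in D♭ major); B♭ minor (iv in F minor, vi in D♭ major); D♭ major (VI in F minor, I in D♭ major).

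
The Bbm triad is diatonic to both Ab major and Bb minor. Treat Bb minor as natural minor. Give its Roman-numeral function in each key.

ii in Ab major; i in Bb minor

The scale of Ab major is Ab Bb C Db Eb F G; Bb is degree 2, and the triad built there (Bb-Db-F) is minor, so it is ii.
The scale of Bb minor (natural minor) is Bb C Db Eb F Gb Ab; Bb is degree 1, and the triad built there (Bb-Db-F) is minor, so it is i.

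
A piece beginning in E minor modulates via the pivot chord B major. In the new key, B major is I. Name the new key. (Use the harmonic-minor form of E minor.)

B major

The numeral I denotes a major triad on scale degree 1. With B on degree 1, the tonic of the new key is B.
Degree 1 carries a major triad in major keys, so the destination is B major.
Check: the diatonic triads of B major are B (I), C#m (ii), D#m (iii), E (IV), F# (V), G#m (vi), A#dim (vii°) — B major is indeed I.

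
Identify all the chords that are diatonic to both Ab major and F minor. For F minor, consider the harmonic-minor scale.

Bbm, Db, Fm, Gdim

Triads in Ab major: Ab (I), Bbm (ii), Cm (iii), Db (IV), Eb (V), Fm (vi), Gdim (vii°).
Triads in F minor (harmonic minor): Fm (i), Gdim (ii°), Abaug (III+), Bbm (iv), C (V), Db (VI), Edim (vii°).
Shared triads with their functions: Bbm (ii in Ab major, iv in F minor); Db (IV in Ab major, VI in F minor); Fm (vi in Ab major, i in F minor); Gdim (vii° in Ab major, ii° in F minor).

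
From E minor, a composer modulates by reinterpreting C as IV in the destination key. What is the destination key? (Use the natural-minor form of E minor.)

The numeral IV denotes a major triad on scale degree 4. With C on degree 4, the tonic of the new key is G.
Degree 4 carries a major triad in major keys, so the destination is G major.
Check: the diatonic triads of G major are G (I), Am (ii), Bm (iii), C (IV), D (V), Em (vi), F#dim (vii°) — C is indeed IV.

G major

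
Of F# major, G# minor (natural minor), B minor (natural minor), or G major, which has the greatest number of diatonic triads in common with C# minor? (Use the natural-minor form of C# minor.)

G# minor

Triads of C# minor (natural minor): C#m (i), D#dim (ii°), E (III), F#m (iv), G#m (v), A (VI), B (VII).
F# major shares 2: G#m, B.
G# minor (natural minor) shares 4: C#m, E, G#m, B.
B minor (natural minor) shares 2: F#m, A.
G major shares 0: none.
The most common triads (4) are shared with G# minor.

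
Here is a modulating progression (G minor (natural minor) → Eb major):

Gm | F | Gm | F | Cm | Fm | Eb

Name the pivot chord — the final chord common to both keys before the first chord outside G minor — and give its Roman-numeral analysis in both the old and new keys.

Chords diatonic to G minor: Gm, Adim, Bb, Cm, Dm, Eb, F.
Reading the progression, the first chord not in that set is Fm, so the modulation leaves G minor there.
The chord immediately before Fm is Cm, which is diatonic to both keys: iv in G minor and vi in Eb major.

Cm — iv in G minor, vi in Eb major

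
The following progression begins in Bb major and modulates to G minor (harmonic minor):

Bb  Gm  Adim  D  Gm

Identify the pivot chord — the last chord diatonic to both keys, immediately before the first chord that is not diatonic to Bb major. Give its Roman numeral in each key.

Chords diatonic to Bb major: Bb, Cm, Dm, Eb, F, Gm, Adim.
Reading the progression, the first chord not in that set is D, so the modulation leaves Bb major there.
The chord immediately before D is Adim, which is diatonic to both keys: vii° in Bb major and ii° in G minor.

Adim — vii° in Bb major, ii° in G minor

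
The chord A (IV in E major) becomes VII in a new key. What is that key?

B minor

The numeral VII denotes a major triad on scale degree 7. With A on degree 7, the tonic of the new key is B.
Degree 7 carries a major triad in natural-minor keys, so the destination is B minor.
Check: the diatonic triads of B minor (natural minor) are Bm (i), C#dim (ii°), D (III), Em (iv), F#m (v), G (VI), A (VII) — A is indeed VII.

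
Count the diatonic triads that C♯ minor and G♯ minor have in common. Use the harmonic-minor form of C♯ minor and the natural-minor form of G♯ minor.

1

Diatonic triads of C♯ minor (harmonic minor): C♯ minor (i), D♯ diminished (ii°), E augmented (III+), F♯ minor (iv), G♯ major (V), A major (VI), B♯ diminished (vii°).
Diatonic triads of G♯ minor (natural minor): G♯ minor (i), A♯ diminished (ii°), B major (III), C♯ minor (iv), D♯ minor (v), E major (VI), F♯ major (VII).
Matching root and quality in both lists: C♯ minor.
That gives 1 common triad.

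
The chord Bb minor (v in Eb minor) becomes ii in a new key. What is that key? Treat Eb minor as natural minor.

Ab major

The numeral ii denotes a minor triad on scale degree 2. With Bb on degree 2, the tonic of the new key is Ab.
Degree 2 carries a minor triad in major keys, so the destination is Ab major.
Check: the diatonic triads of Ab major are Ab (I), Bbm (ii), Cm (iii), Db (IV), Eb (V), Fm (vi), Gdim (vii°) — Bb minor is indeed ii.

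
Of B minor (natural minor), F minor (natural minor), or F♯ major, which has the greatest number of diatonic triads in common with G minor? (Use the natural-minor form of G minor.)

Triads of G minor (natural minor): G minor (i), A diminished (ii°), B♭ major (III), C minor (iv), D minor (v), E♭ major (VI), F major (VII).
B minor (natural minor) shares 0: none.
F minor (natural minor) shares 2: Cm, E♭.
F♯ major shares 0: none.
The most common triads (2) are shared with F minor.

F minor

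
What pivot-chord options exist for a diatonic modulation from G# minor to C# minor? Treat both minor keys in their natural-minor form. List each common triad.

G#m, B, C#m, E

Triads in G# minor (natural minor): G# minor (i), A# diminished (ii°), B major (III), C# minor (iv), D# minor (v), E major (VI), F# major (VII).
Triads in C# minor (natural minor): C# minor (i), D# diminished (ii°), E major (III), F# minor (iv), G# minor (v), A major (VI), B major (VII).
Shared triads with their functions: G# minor (i in G# minor, v in C# minor); B major (III in G# minor, VII in C# minor); C# minor (iv in G# minor, i in C# minor); E major (VI in G# minor, III in C# minor).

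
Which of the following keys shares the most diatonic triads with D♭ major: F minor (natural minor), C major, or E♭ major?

Triads of D♭ major: D♭ (I), E♭m (ii), Fm (iii), G♭ (IV), A♭ (V), B♭m (vi), Cdim (vii°).
F minor (natural minor) shares 4: D♭, Fm, A♭, B♭m.
C major shares 0: none.
E♭ major shares 2: Fm, A♭.
The most common triads (4) are shared with F minor.

F minor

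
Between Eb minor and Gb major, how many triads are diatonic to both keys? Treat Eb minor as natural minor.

Diatonic triads of Eb minor (natural minor): Ebm (i), Fdim (ii°), Gb (III), Abm (iv), Bbm (v), Cb (VI), Db (VII).
Diatonic triads of Gb major: Gb (I), Abm (ii), Bbm (iii), Cb (IV), Db (V), Ebm (vi), Fdim (vii°).
Matching root and quality in both lists: Ebm, Fdim, Gb, Abm, Bbm, Cb, Db.
That gives 7 common triads.

7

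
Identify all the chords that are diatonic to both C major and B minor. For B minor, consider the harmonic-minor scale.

Triads in C major: C major (I), D minor (ii), E minor (iii), F major (IV), G major (V), A minor (vi), B diminished (vii°).
Triads in B minor (harmonic minor): B minor (i), C# diminished (ii°), D augmented (III+), E minor (iv), F# major (V), G major (VI), A# diminished (vii°).
Shared triads with their functions: E minor (iii in C major, iv in B minor); G major (V in C major, VI in B minor).

Em, G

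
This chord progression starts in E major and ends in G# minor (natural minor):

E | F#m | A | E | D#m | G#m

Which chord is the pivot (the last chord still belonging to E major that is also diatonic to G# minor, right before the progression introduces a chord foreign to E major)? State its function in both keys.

Chords diatonic to E major: E, F#m, G#m, A, B, C#m, D#dim.
Reading the progression, the first chord not in that set is D#m, so the modulation leaves E major there.
The chord immediately before D#m is E, which is diatonic to both keys: I in E major and VI in G# minor.

E — I in E major, VI in G# minor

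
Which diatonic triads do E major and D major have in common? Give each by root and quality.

Triads in E major: E major (I), F# minor (ii), G# minor (iii), A major (IV), B major (V), C# minor (vi), D# diminished (vii°).
Triads in D major: D major (I), E minor (ii), F# minor (iii), G major (IV), A major (V), B minor (vi), C# diminished (vii°).
Shared triads with their functions: F# minor (ii in E major, iii in D major); A major (IV in E major, V in D major).

F#m, A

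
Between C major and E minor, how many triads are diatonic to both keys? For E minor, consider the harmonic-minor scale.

3

Diatonic triads of C major: C major (I), D minor (ii), E minor (iii), F major (IV), G major (V), A minor (vi), B diminished (vii°).
Diatonic triads of E minor (harmonic minor): E minor (i), F# diminished (ii°), G augmented (III+), A minor (iv), B major (V), C major (VI), D# diminished (vii°).
Matching root and quality in both lists: C major, E minor, A minor.
That gives 3 common triads.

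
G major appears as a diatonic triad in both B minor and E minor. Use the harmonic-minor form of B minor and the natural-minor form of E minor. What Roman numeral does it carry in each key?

The scale of B minor (harmonic minor) is B C♯ D E F♯ G A♯; G is degree 6, and the triad built there (G-B-D) is major, so it is VI.
The scale of E minor (natural minor) is E F♯ G A B C D; G is degree 3, and the triad built there (G-B-D) is major, so it is III.

VI in B minor; III in E minor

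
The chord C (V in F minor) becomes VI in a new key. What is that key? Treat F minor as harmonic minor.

E minor

The numeral VI denotes a major triad on scale degree 6. With C on degree 6, the tonic of the new key is E.
Degree 6 carries a major triad in minor keys, so the destination is E minor.
Check: the diatonic triads of E minor (natural minor) are Em (i), F♯dim (ii°), G (III), Am (iv), Bm (v), C (VI), D (VII) — C is indeed VI.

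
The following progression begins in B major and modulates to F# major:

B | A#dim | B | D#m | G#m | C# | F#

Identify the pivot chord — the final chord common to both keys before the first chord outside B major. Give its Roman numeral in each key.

Chords diatonic to B major: B, C#m, D#m, E, F#, G#m, A#dim.
Reading the progression, the first chord not in that set is C#, so the modulation leaves B major there.
The chord immediately before C# is G#m, which is diatonic to both keys: vi in B major and ii in F# major.

G#m — vi in B major, ii in F# major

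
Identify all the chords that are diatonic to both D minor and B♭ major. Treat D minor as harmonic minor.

Triads in D minor (harmonic minor): D minor (i), E diminished (ii°), F augmented (III+), G minor (iv), A major (V), B♭ major (VI), C♯ diminished (vii°).
Triads in B♭ major: B♭ major (I), C minor (ii), D minor (iii), E♭ major (IV), F major (V), G minor (vi), A diminished (vii°).
Shared triads with their functions: D minor (i in D minor, iii in B♭ major); G minor (iv in D minor, vi in B♭ major); B♭ major (VI in D minor, I in B♭ major).

Dm, Gm, B♭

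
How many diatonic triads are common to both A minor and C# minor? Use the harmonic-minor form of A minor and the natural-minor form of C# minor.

1

Diatonic triads of A minor (harmonic minor): Am (i), Bdim (ii°), Caug (III+), Dm (iv), E (V), F (VI), G#dim (vii°).
Diatonic triads of C# minor (natural minor): C#m (i), D#dim (ii°), E (III), F#m (iv), G#m (v), A (VI), B (VII).
Matching root and quality in both lists: E.
That gives 1 common triad.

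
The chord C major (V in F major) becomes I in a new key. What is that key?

C major

The numeral I denotes a major triad on scale degree 1. With C on degree 1, the tonic of the new key is C.
Degree 1 carries a major triad in major keys, so the destination is C major.
Check: the diatonic triads of C major are C (I), Dm (ii), Em (iii), F (IV), G (V), Am (vi), Bdim (vii°) — C major is indeed I.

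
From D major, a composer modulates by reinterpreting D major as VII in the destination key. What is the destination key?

E minor

The numeral VII denotes a major triad on scale degree 7. With D on degree 7, the tonic of the new key is E.
Degree 7 carries a major triad in natural-minor keys, so the destination is E minor.
Check: the diatonic triads of E minor (natural minor) are Em (i), F#dim (ii°), G (III), Am (iv), Bm (v), C (VI), D (VII) — D major is indeed VII.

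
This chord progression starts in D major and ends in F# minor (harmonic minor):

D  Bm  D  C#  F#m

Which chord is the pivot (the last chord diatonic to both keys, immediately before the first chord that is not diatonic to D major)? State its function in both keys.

Chords diatonic to D major: D, Em, F#m, G, A, Bm, C#dim.
Reading the progression, the first chord not in that set is C#, so the modulation leaves D major there.
The chord immediately before C# is D, which is diatonic to both keys: I in D major and VI in F# minor.

D — I in D major, VI in F# minor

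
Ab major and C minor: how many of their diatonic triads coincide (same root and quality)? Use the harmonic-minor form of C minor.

3

Diatonic triads of Ab major: Ab (I), Bbm (ii), Cm (iii), Db (IV), Eb (V), Fm (vi), Gdim (vii°).
Diatonic triads of C minor (harmonic minor): Cm (i), Ddim (ii°), Ebaug (III+), Fm (iv), G (V), Ab (VI), Bdim (vii°).
Matching root and quality in both lists: Ab, Cm, Fm.
That gives 3 common triads.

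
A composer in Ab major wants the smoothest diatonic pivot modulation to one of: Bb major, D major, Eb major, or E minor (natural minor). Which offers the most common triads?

Eb major

Triads of Ab major: Ab major (I), Bb minor (ii), C minor (iii), Db major (IV), Eb major (V), F minor (vi), G diminished (vii°).
Bb major shares 2: Cm, Eb.
D major shares 0: none.
Eb major shares 4: Ab, Cm, Eb, Fm.
E minor (natural minor) shares 0: none.
The most common triads (4) are shared with Eb major.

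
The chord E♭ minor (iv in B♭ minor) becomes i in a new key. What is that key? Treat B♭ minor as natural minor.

E♭ minor

The numeral i denotes a minor triad on scale degree 1. With E♭ on degree 1, the tonic of the new key is E♭.
Degree 1 carries a minor triad in minor keys, so the destination is E♭ minor.
Check: the diatonic triads of E♭ minor (natural minor) are E♭m (i), Fdim (ii°), G♭ (III), A♭m (iv), B♭m (v), C♭ (VI), D♭ (VII) — E♭ minor is indeed i.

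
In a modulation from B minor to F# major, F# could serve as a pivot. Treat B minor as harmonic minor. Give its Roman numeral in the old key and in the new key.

The scale of B minor (harmonic minor) is B C# D E F# G A#; F# is degree 5, and the triad built there (F#-A#-C#) is major, so it is V.
The scale of F# major is F# G# A# B C# D# E#; F# is degree 1, and the triad built there (F#-A#-C#) is major, so it is I.

V in B minor; I in F# major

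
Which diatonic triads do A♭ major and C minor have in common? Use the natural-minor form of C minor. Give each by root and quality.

Triads in A♭ major: A♭ major (I), B♭ minor (ii), C minor (iii), D♭ major (IV), E♭ major (V), F minor (vi), G diminished (vii°).
Triads in C minor (natural minor): C minor (i), D diminished (ii°), E♭ major (III), F minor (iv), G minor (v), A♭ major (VI), B♭ major (VII).
Shared triads with their functions: A♭ major (I in A♭ major, VI in C minor); C minor (iii in A♭ major, i in C minor); E♭ major (V in A♭ major, III in C minor); F minor (vi in A♭ major, iv in C minor).

A♭, Cm, E♭, Fm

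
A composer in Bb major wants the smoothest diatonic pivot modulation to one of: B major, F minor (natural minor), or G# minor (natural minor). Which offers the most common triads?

F minor

Triads of Bb major: Bb (I), Cm (ii), Dm (iii), Eb (IV), F (V), Gm (vi), Adim (vii°).
B major shares 0: none.
F minor (natural minor) shares 2: Cm, Eb.
G# minor (natural minor) shares 0: none.
The most common triads (2) are shared with F minor.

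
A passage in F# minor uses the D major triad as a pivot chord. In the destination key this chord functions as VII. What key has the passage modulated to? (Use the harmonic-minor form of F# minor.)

E minor

The numeral VII denotes a major triad on scale degree 7. With D on degree 7, the tonic of the new key is E.
Degree 7 carries a major triad in natural-minor keys, so the destination is E minor.
Check: the diatonic triads of E minor (natural minor) are Em (i), F#dim (ii°), G (III), Am (iv), Bm (v), C (VI), D (VII) — D major is indeed VII.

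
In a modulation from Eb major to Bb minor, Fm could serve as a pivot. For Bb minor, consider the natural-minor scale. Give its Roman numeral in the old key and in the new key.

ii in Eb major; v in Bb minor

The scale of Eb major is Eb F G Ab Bb C D; F is degree 2, and the triad built there (F-Ab-C) is minor, so it is ii.
The scale of Bb minor (natural minor) is Bb C Db Eb F Gb Ab; F is degree 5, and the triad built there (F-Ab-C) is minor, so it is v.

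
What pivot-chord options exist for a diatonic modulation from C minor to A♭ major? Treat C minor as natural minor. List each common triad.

Triads in C minor (natural minor): C minor (i), D diminished (ii°), E♭ major (III), F minor (iv), G minor (v), A♭ major (VI), B♭ major (VII).
Triads in A♭ major: A♭ major (I), B♭ minor (ii), C minor (iii), D♭ major (IV), E♭ major (V), F minor (vi), G diminished (vii°).
Shared triads with their functions: C minor (i in C minor, iii in A♭ major); E♭ major (III in C minor, V in A♭ major); F minor (iv in C minor, vi in A♭ major); A♭ major (VI in C minor, I in A♭ major).

Cm, E♭, Fm, A♭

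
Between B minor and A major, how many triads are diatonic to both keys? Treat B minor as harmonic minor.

1

Diatonic triads of B minor (harmonic minor): Bm (i), C#dim (ii°), Daug (III+), Em (iv), F# (V), G (VI), A#dim (vii°).
Diatonic triads of A major: A (I), Bm (ii), C#m (iii), D (IV), E (V), F#m (vi), G#dim (vii°).
Matching root and quality in both lists: Bm.
That gives 1 common triad.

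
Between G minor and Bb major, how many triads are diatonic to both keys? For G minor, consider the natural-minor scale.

Diatonic triads of G minor (natural minor): Gm (i), Adim (ii°), Bb (III), Cm (iv), Dm (v), Eb (VI), F (VII).
Diatonic triads of Bb major: Bb (I), Cm (ii), Dm (iii), Eb (IV), F (V), Gm (vi), Adim (vii°).
Matching root and quality in both lists: Gm, Adim, Bb, Cm, Dm, Eb, F.
That gives 7 common triads.

7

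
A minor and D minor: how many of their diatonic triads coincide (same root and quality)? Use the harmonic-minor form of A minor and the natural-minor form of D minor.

Diatonic triads of A minor (harmonic minor): A minor (i), B diminished (ii°), C augmented (III+), D minor (iv), E major (V), F major (VI), G♯ diminished (vii°).
Diatonic triads of D minor (natural minor): D minor (i), E diminished (ii°), F major (III), G minor (iv), A minor (v), B♭ major (VI), C major (VII).
Matching root and quality in both lists: A minor, D minor, F major.
That gives 3 common triads.

3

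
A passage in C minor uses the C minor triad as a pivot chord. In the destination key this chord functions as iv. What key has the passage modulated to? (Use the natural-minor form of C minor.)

The numeral iv denotes a minor triad on scale degree 4. With C on degree 4, the tonic of the new key is G.
Degree 4 carries a minor triad in minor keys, so the destination is G minor.
Check: the diatonic triads of G minor (natural minor) are Gm (i), Adim (ii°), Bb (III), Cm (iv), Dm (v), Eb (VI), F (VII) — C minor is indeed iv.

G minor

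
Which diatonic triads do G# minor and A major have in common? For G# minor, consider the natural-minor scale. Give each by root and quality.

C#m, E

Triads in G# minor (natural minor): G# minor (i), A# diminished (ii°), B major (III), C# minor (iv), D# minor (v), E major (VI), F# major (VII).
Triads in A major: A major (I), B minor (ii), C# minor (iii), D major (IV), E major (V), F# minor (vi), G# diminished (vii°).
Shared triads with their functions: C# minor (iv in G# minor, iii in A major); E major (VI in G# minor, V in A major).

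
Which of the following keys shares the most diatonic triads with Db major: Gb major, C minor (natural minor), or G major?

Triads of Db major: Db major (I), Eb minor (ii), F minor (iii), Gb major (IV), Ab major (V), Bb minor (vi), C diminished (vii°).
Gb major shares 4: Db, Ebm, Gb, Bbm.
C minor (natural minor) shares 2: Fm, Ab.
G major shares 0: none.
The most common triads (4) are shared with Gb major.

Gb major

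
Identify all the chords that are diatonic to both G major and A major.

Bm, D

Triads in G major: G (I), Am (ii), Bm (iii), C (IV), D (V), Em (vi), F#dim (vii°).
Triads in A major: A (I), Bm (ii), C#m (iii), D (IV), E (V), F#m (vi), G#dim (vii°).
Shared triads with their functions: Bm (iii in G major, ii in A major); D (V in G major, IV in A major).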